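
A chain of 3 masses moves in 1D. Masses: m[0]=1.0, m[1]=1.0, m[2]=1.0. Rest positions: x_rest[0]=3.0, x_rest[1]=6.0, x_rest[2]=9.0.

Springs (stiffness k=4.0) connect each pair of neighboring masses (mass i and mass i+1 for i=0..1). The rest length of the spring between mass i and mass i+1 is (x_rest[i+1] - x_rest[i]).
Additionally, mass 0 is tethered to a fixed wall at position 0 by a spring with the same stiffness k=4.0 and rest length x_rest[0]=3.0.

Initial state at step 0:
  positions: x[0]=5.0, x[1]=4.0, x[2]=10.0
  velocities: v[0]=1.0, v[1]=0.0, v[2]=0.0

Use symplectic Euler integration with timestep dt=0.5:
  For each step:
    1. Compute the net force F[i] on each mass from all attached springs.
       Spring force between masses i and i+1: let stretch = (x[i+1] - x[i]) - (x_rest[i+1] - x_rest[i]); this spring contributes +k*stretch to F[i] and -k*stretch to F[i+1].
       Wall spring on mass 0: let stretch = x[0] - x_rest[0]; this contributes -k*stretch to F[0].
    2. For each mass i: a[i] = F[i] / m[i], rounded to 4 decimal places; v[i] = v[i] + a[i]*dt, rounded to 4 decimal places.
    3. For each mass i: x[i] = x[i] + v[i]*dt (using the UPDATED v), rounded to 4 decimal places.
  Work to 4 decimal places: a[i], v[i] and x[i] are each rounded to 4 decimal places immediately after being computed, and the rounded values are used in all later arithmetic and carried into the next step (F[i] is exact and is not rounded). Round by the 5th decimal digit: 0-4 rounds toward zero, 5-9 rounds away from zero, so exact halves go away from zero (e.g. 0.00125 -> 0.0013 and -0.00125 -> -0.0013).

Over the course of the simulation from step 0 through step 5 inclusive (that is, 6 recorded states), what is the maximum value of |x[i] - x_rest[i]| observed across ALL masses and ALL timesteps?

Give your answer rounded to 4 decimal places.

Step 0: x=[5.0000 4.0000 10.0000] v=[1.0000 0.0000 0.0000]
Step 1: x=[-0.5000 11.0000 7.0000] v=[-11.0000 14.0000 -6.0000]
Step 2: x=[6.0000 2.5000 11.0000] v=[13.0000 -17.0000 8.0000]
Step 3: x=[3.0000 6.0000 9.5000] v=[-6.0000 7.0000 -3.0000]
Step 4: x=[0.0000 10.0000 7.5000] v=[-6.0000 8.0000 -4.0000]
Step 5: x=[7.0000 1.5000 11.0000] v=[14.0000 -17.0000 7.0000]
Max displacement = 5.0000

Answer: 5.0000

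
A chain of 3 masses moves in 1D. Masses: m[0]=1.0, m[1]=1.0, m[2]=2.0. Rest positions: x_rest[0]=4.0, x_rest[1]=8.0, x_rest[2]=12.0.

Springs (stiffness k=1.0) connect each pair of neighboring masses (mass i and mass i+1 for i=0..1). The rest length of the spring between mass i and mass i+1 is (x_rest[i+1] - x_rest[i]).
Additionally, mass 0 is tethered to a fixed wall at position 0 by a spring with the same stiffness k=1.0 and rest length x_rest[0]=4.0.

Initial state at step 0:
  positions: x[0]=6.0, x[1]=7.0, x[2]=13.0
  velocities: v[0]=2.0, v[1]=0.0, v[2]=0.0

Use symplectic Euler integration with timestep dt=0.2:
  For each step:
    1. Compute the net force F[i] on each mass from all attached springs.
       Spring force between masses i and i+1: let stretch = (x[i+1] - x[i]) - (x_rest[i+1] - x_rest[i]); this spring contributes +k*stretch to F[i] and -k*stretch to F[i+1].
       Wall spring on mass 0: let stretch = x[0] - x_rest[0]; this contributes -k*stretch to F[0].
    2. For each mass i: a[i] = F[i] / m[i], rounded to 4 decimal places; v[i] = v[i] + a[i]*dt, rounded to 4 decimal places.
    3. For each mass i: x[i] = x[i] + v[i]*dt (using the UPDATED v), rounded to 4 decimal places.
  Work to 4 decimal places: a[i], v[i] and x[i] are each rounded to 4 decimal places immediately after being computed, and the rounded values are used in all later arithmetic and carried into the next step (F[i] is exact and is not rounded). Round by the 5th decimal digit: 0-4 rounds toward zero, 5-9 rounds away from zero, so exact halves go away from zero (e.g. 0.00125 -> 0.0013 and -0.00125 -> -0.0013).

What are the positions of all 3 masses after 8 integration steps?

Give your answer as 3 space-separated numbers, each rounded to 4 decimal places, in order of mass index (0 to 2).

Answer: 3.8565 10.9227 12.3855

Derivation:
Step 0: x=[6.0000 7.0000 13.0000] v=[2.0000 0.0000 0.0000]
Step 1: x=[6.2000 7.2000 12.9600] v=[1.0000 1.0000 -0.2000]
Step 2: x=[6.1920 7.5904 12.8848] v=[-0.0400 1.9520 -0.3760]
Step 3: x=[5.9923 8.1366 12.7837] v=[-0.9987 2.7312 -0.5054]
Step 4: x=[5.6386 8.7830 12.6697] v=[-1.7683 3.2318 -0.5701]
Step 5: x=[5.1852 9.4591 12.5579] v=[-2.2671 3.3803 -0.5588]
Step 6: x=[4.6953 10.0882 12.4642] v=[-2.4494 3.1453 -0.4687]
Step 7: x=[4.2333 10.5966 12.4029] v=[-2.3099 2.5419 -0.3063]
Step 8: x=[3.8565 10.9227 12.3855] v=[-1.8839 1.6305 -0.0869]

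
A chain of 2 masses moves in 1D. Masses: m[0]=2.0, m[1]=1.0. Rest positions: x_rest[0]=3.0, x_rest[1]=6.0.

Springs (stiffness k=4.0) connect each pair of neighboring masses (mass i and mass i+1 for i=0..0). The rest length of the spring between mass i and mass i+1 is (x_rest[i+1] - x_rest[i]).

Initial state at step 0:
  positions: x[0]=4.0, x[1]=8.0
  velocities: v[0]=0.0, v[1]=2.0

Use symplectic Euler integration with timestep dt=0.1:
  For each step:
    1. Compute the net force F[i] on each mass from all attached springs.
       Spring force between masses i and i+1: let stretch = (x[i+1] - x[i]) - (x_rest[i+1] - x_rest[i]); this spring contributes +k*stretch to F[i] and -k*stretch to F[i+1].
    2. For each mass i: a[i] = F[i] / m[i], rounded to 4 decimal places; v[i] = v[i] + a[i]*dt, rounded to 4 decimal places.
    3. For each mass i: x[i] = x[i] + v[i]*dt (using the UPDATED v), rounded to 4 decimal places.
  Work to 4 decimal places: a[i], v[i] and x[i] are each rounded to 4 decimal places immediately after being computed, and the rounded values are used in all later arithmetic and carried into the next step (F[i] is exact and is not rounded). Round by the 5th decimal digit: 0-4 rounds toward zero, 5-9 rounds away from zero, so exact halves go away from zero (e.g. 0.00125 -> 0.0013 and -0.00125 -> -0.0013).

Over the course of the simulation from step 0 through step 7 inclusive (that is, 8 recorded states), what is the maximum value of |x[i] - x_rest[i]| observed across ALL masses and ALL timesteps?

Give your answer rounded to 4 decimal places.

Answer: 2.3578

Derivation:
Step 0: x=[4.0000 8.0000] v=[0.0000 2.0000]
Step 1: x=[4.0200 8.1600] v=[0.2000 1.6000]
Step 2: x=[4.0628 8.2744] v=[0.4280 1.1440]
Step 3: x=[4.1298 8.3403] v=[0.6703 0.6594]
Step 4: x=[4.2210 8.3578] v=[0.9124 0.1752]
Step 5: x=[4.3350 8.3299] v=[1.1398 -0.2795]
Step 6: x=[4.4689 8.2622] v=[1.3388 -0.6775]
Step 7: x=[4.6187 8.1627] v=[1.4975 -0.9948]
Max displacement = 2.3578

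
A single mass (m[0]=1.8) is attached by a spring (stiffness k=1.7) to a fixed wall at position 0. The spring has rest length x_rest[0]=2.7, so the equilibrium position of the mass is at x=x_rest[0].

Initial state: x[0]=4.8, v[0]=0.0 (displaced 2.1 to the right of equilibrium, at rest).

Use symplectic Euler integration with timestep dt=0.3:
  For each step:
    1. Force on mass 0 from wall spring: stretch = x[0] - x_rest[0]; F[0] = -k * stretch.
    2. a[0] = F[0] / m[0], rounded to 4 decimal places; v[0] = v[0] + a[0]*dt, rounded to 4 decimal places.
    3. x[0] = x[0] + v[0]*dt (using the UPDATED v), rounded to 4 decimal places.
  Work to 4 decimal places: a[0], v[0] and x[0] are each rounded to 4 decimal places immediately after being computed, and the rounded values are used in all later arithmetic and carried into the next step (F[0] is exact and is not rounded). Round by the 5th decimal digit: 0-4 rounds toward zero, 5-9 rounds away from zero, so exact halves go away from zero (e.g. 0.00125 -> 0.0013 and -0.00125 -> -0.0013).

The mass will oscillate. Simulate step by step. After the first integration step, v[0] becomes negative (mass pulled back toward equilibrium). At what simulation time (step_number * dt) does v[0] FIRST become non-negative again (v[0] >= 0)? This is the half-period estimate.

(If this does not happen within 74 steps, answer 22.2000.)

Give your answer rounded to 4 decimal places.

Answer: 3.3000

Derivation:
Step 0: x=[4.8000] v=[0.0000]
Step 1: x=[4.6215] v=[-0.5950]
Step 2: x=[4.2797] v=[-1.1394]
Step 3: x=[3.8036] v=[-1.5870]
Step 4: x=[3.2337] v=[-1.8997]
Step 5: x=[2.6184] v=[-2.0509]
Step 6: x=[2.0101] v=[-2.0278]
Step 7: x=[1.4604] v=[-1.8323]
Step 8: x=[1.0161] v=[-1.4811]
Step 9: x=[0.7149] v=[-1.0040]
Step 10: x=[0.5824] v=[-0.4416]
Step 11: x=[0.6299] v=[0.1584]
First v>=0 after going negative at step 11, time=3.3000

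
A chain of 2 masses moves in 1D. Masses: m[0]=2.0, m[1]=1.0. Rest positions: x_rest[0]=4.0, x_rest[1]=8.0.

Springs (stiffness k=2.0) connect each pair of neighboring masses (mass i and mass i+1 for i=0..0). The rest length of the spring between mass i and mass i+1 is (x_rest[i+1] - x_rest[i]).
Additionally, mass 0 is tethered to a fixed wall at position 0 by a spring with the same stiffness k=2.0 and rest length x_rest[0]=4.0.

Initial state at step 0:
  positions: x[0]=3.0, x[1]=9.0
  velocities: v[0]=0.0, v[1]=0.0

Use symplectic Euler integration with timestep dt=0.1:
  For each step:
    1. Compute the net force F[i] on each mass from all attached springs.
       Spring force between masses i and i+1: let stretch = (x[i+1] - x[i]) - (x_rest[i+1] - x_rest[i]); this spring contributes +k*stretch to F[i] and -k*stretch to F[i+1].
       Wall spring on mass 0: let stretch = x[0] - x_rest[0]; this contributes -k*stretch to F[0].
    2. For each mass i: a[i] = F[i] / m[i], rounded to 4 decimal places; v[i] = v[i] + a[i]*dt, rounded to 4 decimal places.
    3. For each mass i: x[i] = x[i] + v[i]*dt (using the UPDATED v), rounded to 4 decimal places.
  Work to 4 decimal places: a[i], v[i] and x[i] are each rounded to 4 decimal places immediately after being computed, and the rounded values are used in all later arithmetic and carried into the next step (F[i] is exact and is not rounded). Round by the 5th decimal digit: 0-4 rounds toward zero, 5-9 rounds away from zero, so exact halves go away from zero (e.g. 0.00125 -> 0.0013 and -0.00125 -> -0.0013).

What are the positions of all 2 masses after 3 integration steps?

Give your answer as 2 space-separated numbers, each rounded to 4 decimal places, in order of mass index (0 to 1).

Step 0: x=[3.0000 9.0000] v=[0.0000 0.0000]
Step 1: x=[3.0300 8.9600] v=[0.3000 -0.4000]
Step 2: x=[3.0890 8.8814] v=[0.5900 -0.7860]
Step 3: x=[3.1750 8.7670] v=[0.8603 -1.1445]

Answer: 3.1750 8.7670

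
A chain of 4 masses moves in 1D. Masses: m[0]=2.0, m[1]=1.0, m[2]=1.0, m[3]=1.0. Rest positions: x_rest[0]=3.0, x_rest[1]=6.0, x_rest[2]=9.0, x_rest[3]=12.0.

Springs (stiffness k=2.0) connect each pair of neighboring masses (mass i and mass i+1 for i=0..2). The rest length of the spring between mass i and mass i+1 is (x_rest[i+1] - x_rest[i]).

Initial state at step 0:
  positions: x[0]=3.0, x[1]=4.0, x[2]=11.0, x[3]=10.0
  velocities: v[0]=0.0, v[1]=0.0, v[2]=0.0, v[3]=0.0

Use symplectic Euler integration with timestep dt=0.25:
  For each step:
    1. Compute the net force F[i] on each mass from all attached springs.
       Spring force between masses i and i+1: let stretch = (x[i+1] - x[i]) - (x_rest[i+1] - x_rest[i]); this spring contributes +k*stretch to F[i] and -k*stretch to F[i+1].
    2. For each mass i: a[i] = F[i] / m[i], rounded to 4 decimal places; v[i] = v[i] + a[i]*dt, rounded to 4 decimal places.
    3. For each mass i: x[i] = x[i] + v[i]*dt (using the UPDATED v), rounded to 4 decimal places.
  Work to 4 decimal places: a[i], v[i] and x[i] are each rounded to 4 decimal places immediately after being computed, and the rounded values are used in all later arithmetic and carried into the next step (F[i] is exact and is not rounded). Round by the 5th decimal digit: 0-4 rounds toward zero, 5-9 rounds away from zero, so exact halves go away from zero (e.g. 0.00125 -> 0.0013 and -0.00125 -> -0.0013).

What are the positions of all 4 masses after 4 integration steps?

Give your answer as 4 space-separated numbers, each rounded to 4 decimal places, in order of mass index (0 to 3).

Step 0: x=[3.0000 4.0000 11.0000 10.0000] v=[0.0000 0.0000 0.0000 0.0000]
Step 1: x=[2.8750 4.7500 10.0000 10.5000] v=[-0.5000 3.0000 -4.0000 2.0000]
Step 2: x=[2.6797 5.9219 8.4063 11.3125] v=[-0.7813 4.6875 -6.3750 3.2500]
Step 3: x=[2.4995 6.9991 6.8653 12.1367] v=[-0.7208 4.3086 -6.1641 3.2969]
Step 4: x=[2.4130 7.4971 5.9999 12.6770] v=[-0.3459 1.9919 -3.4615 2.1612]

Answer: 2.4130 7.4971 5.9999 12.6770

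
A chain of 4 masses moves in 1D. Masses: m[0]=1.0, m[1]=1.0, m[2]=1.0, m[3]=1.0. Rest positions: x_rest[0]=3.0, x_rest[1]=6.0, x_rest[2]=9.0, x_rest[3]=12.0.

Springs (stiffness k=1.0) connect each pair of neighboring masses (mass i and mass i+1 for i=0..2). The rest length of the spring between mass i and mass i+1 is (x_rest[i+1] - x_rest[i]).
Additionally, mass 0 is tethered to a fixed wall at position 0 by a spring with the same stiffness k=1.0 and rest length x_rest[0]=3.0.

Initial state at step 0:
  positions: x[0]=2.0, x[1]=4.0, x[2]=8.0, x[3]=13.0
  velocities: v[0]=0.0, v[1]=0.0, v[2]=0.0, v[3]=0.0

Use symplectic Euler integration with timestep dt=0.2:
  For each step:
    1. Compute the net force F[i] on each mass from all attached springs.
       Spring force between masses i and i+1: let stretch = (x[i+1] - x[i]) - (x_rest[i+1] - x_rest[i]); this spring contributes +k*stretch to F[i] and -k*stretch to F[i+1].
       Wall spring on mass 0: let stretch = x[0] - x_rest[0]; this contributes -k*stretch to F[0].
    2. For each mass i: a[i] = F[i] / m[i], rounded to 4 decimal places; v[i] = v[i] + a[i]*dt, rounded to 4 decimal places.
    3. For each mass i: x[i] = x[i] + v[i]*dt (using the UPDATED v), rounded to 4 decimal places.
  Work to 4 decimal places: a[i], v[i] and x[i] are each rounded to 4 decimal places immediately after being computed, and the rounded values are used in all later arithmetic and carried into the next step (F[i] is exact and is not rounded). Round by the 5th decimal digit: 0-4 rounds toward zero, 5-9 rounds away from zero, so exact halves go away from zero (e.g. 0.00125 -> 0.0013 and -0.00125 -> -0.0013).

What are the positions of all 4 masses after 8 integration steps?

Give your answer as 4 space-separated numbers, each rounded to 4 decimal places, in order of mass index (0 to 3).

Step 0: x=[2.0000 4.0000 8.0000 13.0000] v=[0.0000 0.0000 0.0000 0.0000]
Step 1: x=[2.0000 4.0800 8.0400 12.9200] v=[0.0000 0.4000 0.2000 -0.4000]
Step 2: x=[2.0032 4.2352 8.1168 12.7648] v=[0.0160 0.7760 0.3840 -0.7760]
Step 3: x=[2.0156 4.4564 8.2243 12.5437] v=[0.0618 1.1059 0.5373 -1.1056]
Step 4: x=[2.0450 4.7307 8.3538 12.2698] v=[0.1468 1.3713 0.6476 -1.3695]
Step 5: x=[2.1000 5.0425 8.4950 11.9593] v=[0.2749 1.5588 0.7062 -1.5527]
Step 6: x=[2.1887 5.3747 8.6367 11.6302] v=[0.4434 1.6608 0.7086 -1.6456]
Step 7: x=[2.3173 5.7099 8.7677 11.3013] v=[0.6429 1.6760 0.6549 -1.6443]
Step 8: x=[2.4889 6.0317 8.8777 10.9911] v=[0.8580 1.6090 0.5501 -1.5510]

Answer: 2.4889 6.0317 8.8777 10.9911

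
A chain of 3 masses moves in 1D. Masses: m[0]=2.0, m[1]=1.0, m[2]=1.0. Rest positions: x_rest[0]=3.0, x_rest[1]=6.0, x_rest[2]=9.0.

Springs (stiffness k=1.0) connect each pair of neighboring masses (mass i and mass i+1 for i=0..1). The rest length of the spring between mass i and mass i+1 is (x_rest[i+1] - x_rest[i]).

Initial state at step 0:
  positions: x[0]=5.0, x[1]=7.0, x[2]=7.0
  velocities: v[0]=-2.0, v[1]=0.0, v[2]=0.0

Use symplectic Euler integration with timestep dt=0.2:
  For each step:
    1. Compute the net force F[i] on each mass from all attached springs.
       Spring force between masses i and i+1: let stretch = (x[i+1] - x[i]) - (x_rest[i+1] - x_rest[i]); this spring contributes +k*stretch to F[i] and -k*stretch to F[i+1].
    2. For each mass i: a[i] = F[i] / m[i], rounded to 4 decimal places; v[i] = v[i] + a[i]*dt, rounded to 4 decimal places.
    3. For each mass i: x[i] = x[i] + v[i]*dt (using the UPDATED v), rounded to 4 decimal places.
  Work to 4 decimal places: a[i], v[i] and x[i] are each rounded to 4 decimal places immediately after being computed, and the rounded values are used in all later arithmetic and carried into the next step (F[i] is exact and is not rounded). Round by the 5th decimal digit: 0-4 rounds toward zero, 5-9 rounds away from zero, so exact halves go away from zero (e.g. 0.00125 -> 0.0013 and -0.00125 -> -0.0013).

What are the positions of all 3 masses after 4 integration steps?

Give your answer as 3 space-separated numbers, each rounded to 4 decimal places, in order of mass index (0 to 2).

Step 0: x=[5.0000 7.0000 7.0000] v=[-2.0000 0.0000 0.0000]
Step 1: x=[4.5800 6.9200 7.1200] v=[-2.1000 -0.4000 0.6000]
Step 2: x=[4.1468 6.7544 7.3520] v=[-2.1660 -0.8280 1.1600]
Step 3: x=[3.7058 6.5084 7.6801] v=[-2.2052 -1.2300 1.6405]
Step 4: x=[3.2608 6.1972 8.0813] v=[-2.2249 -1.5562 2.0062]

Answer: 3.2608 6.1972 8.0813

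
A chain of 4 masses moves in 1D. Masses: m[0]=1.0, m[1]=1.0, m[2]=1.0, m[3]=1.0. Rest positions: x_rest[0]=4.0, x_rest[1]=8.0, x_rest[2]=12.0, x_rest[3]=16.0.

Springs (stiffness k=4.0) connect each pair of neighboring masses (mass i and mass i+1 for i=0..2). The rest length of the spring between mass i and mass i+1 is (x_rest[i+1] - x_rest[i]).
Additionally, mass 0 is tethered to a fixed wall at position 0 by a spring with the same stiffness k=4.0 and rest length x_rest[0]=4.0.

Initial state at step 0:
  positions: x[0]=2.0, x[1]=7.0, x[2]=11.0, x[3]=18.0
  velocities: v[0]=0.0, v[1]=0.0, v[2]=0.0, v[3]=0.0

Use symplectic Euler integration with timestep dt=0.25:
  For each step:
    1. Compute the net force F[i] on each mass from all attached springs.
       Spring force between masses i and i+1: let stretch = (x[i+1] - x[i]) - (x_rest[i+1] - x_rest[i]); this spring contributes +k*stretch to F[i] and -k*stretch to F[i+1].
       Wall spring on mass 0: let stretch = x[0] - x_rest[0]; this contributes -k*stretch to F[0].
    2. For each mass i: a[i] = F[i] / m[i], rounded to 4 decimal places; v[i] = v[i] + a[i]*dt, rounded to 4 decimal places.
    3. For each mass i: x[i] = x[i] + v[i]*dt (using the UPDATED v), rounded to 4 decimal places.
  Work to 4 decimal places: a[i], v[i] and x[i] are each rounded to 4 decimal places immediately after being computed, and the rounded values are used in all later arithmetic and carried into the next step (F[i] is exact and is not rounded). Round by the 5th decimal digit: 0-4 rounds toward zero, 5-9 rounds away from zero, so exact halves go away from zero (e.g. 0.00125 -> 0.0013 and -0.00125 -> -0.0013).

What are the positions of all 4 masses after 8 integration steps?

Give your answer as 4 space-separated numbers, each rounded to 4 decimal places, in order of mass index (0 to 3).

Step 0: x=[2.0000 7.0000 11.0000 18.0000] v=[0.0000 0.0000 0.0000 0.0000]
Step 1: x=[2.7500 6.7500 11.7500 17.2500] v=[3.0000 -1.0000 3.0000 -3.0000]
Step 2: x=[3.8125 6.7500 12.6250 16.1250] v=[4.2500 0.0000 3.5000 -4.5000]
Step 3: x=[4.6563 7.4844 12.9063 15.1250] v=[3.3750 2.9375 1.1250 -4.0000]
Step 4: x=[5.0430 8.8672 12.3868 14.5703] v=[1.5468 5.5313 -2.0782 -2.2187]
Step 5: x=[5.1250 10.1739 11.5332 14.4698] v=[0.3280 5.2267 -3.4143 -0.4022]
Step 6: x=[5.1880 10.5582 11.0740 14.6351] v=[0.2519 1.5371 -1.8370 0.6612]
Step 7: x=[5.2965 9.7289 11.3761 14.9101] v=[0.4341 -3.3173 1.2083 1.1001]
Step 8: x=[5.1890 8.2033 12.1499 15.3016] v=[-0.4300 -6.1025 3.0951 1.5661]

Answer: 5.1890 8.2033 12.1499 15.3016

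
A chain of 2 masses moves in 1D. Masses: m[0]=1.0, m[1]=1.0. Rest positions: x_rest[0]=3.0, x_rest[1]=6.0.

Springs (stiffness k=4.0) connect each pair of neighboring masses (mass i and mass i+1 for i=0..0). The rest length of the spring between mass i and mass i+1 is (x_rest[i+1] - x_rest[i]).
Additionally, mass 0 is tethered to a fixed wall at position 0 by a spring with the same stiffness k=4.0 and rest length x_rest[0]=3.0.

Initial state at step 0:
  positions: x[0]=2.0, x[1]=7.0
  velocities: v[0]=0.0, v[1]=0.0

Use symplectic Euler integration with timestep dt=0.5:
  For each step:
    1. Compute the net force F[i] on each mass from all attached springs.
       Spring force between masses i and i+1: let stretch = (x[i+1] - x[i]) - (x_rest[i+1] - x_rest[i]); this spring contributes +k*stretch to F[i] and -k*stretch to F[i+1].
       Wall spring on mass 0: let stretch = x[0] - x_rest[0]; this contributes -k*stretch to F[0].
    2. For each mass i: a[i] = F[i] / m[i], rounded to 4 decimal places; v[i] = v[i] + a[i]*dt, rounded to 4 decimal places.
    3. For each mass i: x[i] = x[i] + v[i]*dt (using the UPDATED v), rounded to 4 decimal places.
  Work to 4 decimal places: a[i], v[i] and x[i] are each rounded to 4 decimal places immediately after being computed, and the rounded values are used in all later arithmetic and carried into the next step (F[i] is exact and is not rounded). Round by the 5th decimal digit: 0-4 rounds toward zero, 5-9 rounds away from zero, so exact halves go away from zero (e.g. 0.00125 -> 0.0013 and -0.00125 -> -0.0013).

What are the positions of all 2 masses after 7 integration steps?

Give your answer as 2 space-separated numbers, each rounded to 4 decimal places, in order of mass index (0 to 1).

Step 0: x=[2.0000 7.0000] v=[0.0000 0.0000]
Step 1: x=[5.0000 5.0000] v=[6.0000 -4.0000]
Step 2: x=[3.0000 6.0000] v=[-4.0000 2.0000]
Step 3: x=[1.0000 7.0000] v=[-4.0000 2.0000]
Step 4: x=[4.0000 5.0000] v=[6.0000 -4.0000]
Step 5: x=[4.0000 5.0000] v=[0.0000 0.0000]
Step 6: x=[1.0000 7.0000] v=[-6.0000 4.0000]
Step 7: x=[3.0000 6.0000] v=[4.0000 -2.0000]

Answer: 3.0000 6.0000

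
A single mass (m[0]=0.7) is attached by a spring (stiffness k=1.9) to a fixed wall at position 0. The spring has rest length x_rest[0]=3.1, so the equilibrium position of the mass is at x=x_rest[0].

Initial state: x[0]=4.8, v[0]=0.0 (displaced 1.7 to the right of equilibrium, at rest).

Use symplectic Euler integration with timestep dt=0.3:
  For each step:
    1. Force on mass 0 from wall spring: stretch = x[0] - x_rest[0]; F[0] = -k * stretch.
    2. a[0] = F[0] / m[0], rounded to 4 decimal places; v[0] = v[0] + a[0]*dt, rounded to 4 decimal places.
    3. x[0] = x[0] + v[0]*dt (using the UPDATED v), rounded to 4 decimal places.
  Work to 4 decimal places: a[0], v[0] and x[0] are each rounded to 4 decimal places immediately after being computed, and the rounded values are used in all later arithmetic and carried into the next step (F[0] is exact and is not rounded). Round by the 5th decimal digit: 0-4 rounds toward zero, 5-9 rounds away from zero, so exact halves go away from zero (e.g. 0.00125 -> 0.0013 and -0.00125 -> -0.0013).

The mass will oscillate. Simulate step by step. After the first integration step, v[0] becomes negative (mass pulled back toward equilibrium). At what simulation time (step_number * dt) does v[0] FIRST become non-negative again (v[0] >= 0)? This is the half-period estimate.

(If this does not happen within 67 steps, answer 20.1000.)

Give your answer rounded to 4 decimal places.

Step 0: x=[4.8000] v=[0.0000]
Step 1: x=[4.3847] v=[-1.3843]
Step 2: x=[3.6556] v=[-2.4304]
Step 3: x=[2.7908] v=[-2.8828]
Step 4: x=[2.0015] v=[-2.6310]
Step 5: x=[1.4806] v=[-1.7365]
Step 6: x=[1.3552] v=[-0.4179]
Step 7: x=[1.6561] v=[1.0029]
First v>=0 after going negative at step 7, time=2.1000

Answer: 2.1000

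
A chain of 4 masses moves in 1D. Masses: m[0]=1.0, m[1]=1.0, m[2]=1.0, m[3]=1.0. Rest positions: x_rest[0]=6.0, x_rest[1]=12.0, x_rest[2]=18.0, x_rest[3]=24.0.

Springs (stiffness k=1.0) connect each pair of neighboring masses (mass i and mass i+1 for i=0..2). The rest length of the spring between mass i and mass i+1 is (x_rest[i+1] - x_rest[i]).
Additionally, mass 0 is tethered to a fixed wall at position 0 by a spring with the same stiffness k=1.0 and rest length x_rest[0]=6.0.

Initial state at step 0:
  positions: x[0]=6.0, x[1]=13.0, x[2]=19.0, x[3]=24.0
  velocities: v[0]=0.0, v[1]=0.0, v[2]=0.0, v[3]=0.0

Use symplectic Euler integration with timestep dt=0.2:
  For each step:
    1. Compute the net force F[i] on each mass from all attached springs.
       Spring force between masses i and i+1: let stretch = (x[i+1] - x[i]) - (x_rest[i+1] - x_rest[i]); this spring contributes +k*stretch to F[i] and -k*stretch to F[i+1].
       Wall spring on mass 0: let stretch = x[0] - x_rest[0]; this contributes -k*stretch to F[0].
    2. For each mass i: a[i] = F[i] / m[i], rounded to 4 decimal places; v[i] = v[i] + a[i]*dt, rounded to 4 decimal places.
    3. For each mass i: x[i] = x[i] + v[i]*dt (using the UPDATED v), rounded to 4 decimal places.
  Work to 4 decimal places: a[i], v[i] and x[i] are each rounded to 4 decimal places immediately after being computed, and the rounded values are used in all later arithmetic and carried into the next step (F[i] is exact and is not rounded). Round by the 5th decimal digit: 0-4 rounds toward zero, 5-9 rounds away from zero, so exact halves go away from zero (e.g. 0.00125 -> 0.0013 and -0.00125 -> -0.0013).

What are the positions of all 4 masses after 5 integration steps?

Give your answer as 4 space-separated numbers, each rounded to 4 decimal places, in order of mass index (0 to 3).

Step 0: x=[6.0000 13.0000 19.0000 24.0000] v=[0.0000 0.0000 0.0000 0.0000]
Step 1: x=[6.0400 12.9600 18.9600 24.0400] v=[0.2000 -0.2000 -0.2000 0.2000]
Step 2: x=[6.1152 12.8832 18.8832 24.1168] v=[0.3760 -0.3840 -0.3840 0.3840]
Step 3: x=[6.2165 12.7757 18.7757 24.2243] v=[0.5066 -0.5376 -0.5373 0.5373]
Step 4: x=[6.3315 12.6458 18.6462 24.3538] v=[0.5751 -0.6494 -0.6476 0.6476]
Step 5: x=[6.4458 12.5034 18.5050 24.4950] v=[0.5717 -0.7122 -0.7062 0.7061]

Answer: 6.4458 12.5034 18.5050 24.4950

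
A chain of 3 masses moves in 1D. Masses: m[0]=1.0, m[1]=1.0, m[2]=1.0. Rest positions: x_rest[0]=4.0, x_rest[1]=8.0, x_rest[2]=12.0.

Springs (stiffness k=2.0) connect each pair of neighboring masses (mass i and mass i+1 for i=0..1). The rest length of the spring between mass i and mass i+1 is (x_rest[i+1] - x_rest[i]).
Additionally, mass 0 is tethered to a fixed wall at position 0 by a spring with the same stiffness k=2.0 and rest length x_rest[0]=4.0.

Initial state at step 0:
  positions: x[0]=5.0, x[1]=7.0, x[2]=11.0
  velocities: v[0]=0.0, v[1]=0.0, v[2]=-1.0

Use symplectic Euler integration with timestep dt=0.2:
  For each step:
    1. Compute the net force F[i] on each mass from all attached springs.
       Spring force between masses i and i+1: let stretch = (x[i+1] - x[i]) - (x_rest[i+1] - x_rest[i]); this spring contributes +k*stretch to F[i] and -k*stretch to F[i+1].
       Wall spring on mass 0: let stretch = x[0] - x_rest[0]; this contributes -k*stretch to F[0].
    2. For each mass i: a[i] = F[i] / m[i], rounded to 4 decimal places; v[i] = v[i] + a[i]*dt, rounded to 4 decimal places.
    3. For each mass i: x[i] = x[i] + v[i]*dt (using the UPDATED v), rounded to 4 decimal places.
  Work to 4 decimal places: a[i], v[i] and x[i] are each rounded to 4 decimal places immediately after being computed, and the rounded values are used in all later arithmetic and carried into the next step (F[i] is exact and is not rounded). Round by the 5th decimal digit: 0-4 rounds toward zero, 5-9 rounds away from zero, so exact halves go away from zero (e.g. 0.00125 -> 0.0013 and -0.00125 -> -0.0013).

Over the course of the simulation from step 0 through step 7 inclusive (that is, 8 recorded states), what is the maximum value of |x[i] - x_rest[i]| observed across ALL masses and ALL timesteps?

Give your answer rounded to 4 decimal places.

Answer: 1.4938

Derivation:
Step 0: x=[5.0000 7.0000 11.0000] v=[0.0000 0.0000 -1.0000]
Step 1: x=[4.7600 7.1600 10.8000] v=[-1.2000 0.8000 -1.0000]
Step 2: x=[4.3312 7.4192 10.6288] v=[-2.1440 1.2960 -0.8560]
Step 3: x=[3.8029 7.6881 10.5208] v=[-2.6413 1.3446 -0.5398]
Step 4: x=[3.2812 7.8728 10.5062] v=[-2.6084 0.9236 -0.0729]
Step 5: x=[2.8644 7.9009 10.6009] v=[-2.0842 0.1403 0.4737]
Step 6: x=[2.6213 7.7420 10.7996] v=[-1.2154 -0.7943 0.9937]
Step 7: x=[2.5782 7.4181 11.0737] v=[-0.2156 -1.6195 1.3707]
Max displacement = 1.4938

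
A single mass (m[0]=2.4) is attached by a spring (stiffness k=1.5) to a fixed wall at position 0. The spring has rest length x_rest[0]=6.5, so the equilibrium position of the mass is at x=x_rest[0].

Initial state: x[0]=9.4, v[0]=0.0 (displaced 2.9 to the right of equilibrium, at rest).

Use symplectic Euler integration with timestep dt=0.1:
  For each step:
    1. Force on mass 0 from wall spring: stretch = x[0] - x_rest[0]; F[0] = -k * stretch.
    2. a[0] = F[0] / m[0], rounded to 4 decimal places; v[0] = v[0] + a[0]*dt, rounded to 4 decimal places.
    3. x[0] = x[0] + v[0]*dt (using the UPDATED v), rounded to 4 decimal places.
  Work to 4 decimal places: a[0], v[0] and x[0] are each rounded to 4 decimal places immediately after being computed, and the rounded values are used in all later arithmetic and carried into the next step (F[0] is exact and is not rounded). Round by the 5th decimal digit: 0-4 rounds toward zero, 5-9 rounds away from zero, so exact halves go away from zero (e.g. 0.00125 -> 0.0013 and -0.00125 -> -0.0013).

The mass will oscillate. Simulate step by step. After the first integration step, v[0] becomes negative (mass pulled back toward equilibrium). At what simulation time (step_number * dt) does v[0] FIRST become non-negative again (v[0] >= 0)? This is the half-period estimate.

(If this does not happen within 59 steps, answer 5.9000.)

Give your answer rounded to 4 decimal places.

Step 0: x=[9.4000] v=[0.0000]
Step 1: x=[9.3819] v=[-0.1813]
Step 2: x=[9.3458] v=[-0.3614]
Step 3: x=[9.2919] v=[-0.5393]
Step 4: x=[9.2205] v=[-0.7138]
Step 5: x=[9.1321] v=[-0.8838]
Step 6: x=[9.0273] v=[-1.0483]
Step 7: x=[8.9067] v=[-1.2063]
Step 8: x=[8.7710] v=[-1.3567]
Step 9: x=[8.6211] v=[-1.4986]
Step 10: x=[8.4580] v=[-1.6312]
Step 11: x=[8.2826] v=[-1.7536]
Step 12: x=[8.0961] v=[-1.8650]
Step 13: x=[7.8996] v=[-1.9648]
Step 14: x=[7.6944] v=[-2.0523]
Step 15: x=[7.4817] v=[-2.1270]
Step 16: x=[7.2629] v=[-2.1884]
Step 17: x=[7.0393] v=[-2.2361]
Step 18: x=[6.8123] v=[-2.2698]
Step 19: x=[6.5834] v=[-2.2893]
Step 20: x=[6.3540] v=[-2.2945]
Step 21: x=[6.1255] v=[-2.2854]
Step 22: x=[5.8993] v=[-2.2620]
Step 23: x=[5.6769] v=[-2.2245]
Step 24: x=[5.4596] v=[-2.1731]
Step 25: x=[5.2488] v=[-2.1081]
Step 26: x=[5.0458] v=[-2.0299]
Step 27: x=[4.8519] v=[-1.9390]
Step 28: x=[4.6683] v=[-1.8360]
Step 29: x=[4.4962] v=[-1.7215]
Step 30: x=[4.3366] v=[-1.5963]
Step 31: x=[4.1905] v=[-1.4611]
Step 32: x=[4.0588] v=[-1.3168]
Step 33: x=[3.9424] v=[-1.1642]
Step 34: x=[3.8420] v=[-1.0044]
Step 35: x=[3.7582] v=[-0.8383]
Step 36: x=[3.6915] v=[-0.6669]
Step 37: x=[3.6424] v=[-0.4914]
Step 38: x=[3.6111] v=[-0.3128]
Step 39: x=[3.5979] v=[-0.1322]
Step 40: x=[3.6028] v=[0.0492]
First v>=0 after going negative at step 40, time=4.0000

Answer: 4.0000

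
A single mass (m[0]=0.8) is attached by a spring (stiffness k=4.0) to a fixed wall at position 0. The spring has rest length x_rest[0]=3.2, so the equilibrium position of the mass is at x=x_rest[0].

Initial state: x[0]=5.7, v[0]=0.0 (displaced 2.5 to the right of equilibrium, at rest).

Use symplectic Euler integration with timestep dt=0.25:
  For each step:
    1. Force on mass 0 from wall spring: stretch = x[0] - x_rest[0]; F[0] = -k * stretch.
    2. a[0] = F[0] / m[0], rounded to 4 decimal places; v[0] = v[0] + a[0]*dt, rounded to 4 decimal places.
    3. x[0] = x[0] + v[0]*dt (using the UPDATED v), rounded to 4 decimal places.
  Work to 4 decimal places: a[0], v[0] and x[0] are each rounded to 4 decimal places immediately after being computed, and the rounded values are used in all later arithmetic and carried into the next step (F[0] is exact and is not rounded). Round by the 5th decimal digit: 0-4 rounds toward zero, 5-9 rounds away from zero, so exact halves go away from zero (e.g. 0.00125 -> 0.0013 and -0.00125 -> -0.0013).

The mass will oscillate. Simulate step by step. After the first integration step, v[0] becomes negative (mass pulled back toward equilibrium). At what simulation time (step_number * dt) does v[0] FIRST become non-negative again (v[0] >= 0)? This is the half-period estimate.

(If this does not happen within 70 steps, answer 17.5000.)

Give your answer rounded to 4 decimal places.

Answer: 1.5000

Derivation:
Step 0: x=[5.7000] v=[0.0000]
Step 1: x=[4.9188] v=[-3.1250]
Step 2: x=[3.6004] v=[-5.2735]
Step 3: x=[2.1569] v=[-5.7740]
Step 4: x=[1.0394] v=[-4.4701]
Step 5: x=[0.5971] v=[-1.7694]
Step 6: x=[0.9682] v=[1.4842]
First v>=0 after going negative at step 6, time=1.5000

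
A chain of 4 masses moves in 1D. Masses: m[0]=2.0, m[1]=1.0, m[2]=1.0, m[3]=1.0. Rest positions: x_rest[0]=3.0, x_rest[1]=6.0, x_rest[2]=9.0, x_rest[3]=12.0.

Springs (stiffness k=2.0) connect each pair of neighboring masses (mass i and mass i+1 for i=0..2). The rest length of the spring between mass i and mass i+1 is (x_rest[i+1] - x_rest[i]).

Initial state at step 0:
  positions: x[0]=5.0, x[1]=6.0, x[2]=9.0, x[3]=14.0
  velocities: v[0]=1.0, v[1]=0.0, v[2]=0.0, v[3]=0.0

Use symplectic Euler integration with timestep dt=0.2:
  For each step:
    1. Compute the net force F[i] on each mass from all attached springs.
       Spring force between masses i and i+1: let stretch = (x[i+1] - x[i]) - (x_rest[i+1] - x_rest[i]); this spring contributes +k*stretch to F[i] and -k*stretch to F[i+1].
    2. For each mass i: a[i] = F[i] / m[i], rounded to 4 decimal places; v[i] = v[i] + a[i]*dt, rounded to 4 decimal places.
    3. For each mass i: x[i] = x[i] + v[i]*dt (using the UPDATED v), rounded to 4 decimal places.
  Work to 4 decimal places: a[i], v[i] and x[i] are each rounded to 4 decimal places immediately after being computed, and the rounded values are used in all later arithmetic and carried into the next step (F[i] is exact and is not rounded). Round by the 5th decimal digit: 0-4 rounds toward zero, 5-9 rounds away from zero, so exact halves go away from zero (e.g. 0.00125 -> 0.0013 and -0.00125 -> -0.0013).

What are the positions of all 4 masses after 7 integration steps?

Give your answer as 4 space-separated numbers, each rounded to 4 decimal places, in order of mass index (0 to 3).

Step 0: x=[5.0000 6.0000 9.0000 14.0000] v=[1.0000 0.0000 0.0000 0.0000]
Step 1: x=[5.1200 6.1600 9.1600 13.8400] v=[0.6000 0.8000 0.8000 -0.8000]
Step 2: x=[5.1616 6.4768 9.4544 13.5456] v=[0.2080 1.5840 1.4720 -1.4720]
Step 3: x=[5.1358 6.9266 9.8379 13.1639] v=[-0.1290 2.2490 1.9174 -1.9085]
Step 4: x=[5.0616 7.4660 10.2546 12.7561] v=[-0.3708 2.6972 2.0833 -2.0389]
Step 5: x=[4.9636 8.0362 10.6483 12.3882] v=[-0.4899 2.8509 1.9685 -1.8395]
Step 6: x=[4.8685 8.5695 10.9722 12.1211] v=[-0.4754 2.6667 1.6196 -1.3355]
Step 7: x=[4.8015 8.9990 11.1958 12.0021] v=[-0.3352 2.1474 1.1181 -0.5951]

Answer: 4.8015 8.9990 11.1958 12.0021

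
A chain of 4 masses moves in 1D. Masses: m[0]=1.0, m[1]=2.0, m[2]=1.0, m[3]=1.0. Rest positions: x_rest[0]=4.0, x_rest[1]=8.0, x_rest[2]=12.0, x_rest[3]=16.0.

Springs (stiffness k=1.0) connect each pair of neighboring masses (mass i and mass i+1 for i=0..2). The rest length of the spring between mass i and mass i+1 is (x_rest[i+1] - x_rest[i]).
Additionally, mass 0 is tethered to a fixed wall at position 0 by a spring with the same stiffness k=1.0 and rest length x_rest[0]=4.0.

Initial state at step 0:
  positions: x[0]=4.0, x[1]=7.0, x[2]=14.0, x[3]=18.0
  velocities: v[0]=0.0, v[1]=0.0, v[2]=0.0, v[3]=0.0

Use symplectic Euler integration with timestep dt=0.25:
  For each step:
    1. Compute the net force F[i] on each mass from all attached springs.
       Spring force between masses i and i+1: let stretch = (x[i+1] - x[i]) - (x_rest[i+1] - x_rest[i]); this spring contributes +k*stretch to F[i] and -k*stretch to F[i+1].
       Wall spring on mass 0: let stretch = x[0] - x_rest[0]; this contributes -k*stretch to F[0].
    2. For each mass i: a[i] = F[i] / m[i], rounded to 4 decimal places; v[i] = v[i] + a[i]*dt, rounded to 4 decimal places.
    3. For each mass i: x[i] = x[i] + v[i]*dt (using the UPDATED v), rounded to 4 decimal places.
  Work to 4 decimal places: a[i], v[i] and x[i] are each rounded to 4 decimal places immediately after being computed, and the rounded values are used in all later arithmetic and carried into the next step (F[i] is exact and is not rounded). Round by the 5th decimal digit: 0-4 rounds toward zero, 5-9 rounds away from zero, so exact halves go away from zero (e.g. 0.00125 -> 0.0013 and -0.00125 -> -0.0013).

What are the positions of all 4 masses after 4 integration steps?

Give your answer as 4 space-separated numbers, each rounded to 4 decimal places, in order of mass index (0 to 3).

Answer: 3.5894 8.0324 12.5555 17.8425

Derivation:
Step 0: x=[4.0000 7.0000 14.0000 18.0000] v=[0.0000 0.0000 0.0000 0.0000]
Step 1: x=[3.9375 7.1250 13.8125 18.0000] v=[-0.2500 0.5000 -0.7500 0.0000]
Step 2: x=[3.8281 7.3594 13.4688 17.9883] v=[-0.4375 0.9375 -1.3750 -0.0469]
Step 3: x=[3.7002 7.6744 13.0257 17.9441] v=[-0.5117 1.2598 -1.7725 -0.1768]
Step 4: x=[3.5894 8.0324 12.5555 17.8425] v=[-0.4432 1.4320 -1.8807 -0.4064]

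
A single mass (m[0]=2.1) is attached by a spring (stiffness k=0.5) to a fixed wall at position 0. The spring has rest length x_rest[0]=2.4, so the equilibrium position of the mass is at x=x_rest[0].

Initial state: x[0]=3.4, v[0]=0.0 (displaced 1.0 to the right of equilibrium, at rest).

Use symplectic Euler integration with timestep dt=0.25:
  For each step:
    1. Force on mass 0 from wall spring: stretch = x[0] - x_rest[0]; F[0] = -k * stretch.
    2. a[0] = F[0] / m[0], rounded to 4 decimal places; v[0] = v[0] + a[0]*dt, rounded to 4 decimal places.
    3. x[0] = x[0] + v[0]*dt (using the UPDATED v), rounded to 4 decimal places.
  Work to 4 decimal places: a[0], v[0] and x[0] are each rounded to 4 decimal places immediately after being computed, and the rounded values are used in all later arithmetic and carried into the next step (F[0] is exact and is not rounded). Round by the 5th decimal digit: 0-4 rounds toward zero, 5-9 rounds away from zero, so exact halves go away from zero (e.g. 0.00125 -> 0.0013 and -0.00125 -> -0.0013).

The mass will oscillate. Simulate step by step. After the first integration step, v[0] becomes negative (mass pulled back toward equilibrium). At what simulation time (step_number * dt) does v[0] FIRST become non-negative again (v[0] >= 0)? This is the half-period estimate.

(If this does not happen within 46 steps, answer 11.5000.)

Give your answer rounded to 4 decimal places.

Answer: 6.5000

Derivation:
Step 0: x=[3.4000] v=[0.0000]
Step 1: x=[3.3851] v=[-0.0595]
Step 2: x=[3.3556] v=[-0.1181]
Step 3: x=[3.3119] v=[-0.1750]
Step 4: x=[3.2546] v=[-0.2293]
Step 5: x=[3.1846] v=[-0.2802]
Step 6: x=[3.1029] v=[-0.3269]
Step 7: x=[3.0107] v=[-0.3688]
Step 8: x=[2.9094] v=[-0.4052]
Step 9: x=[2.8005] v=[-0.4355]
Step 10: x=[2.6857] v=[-0.4594]
Step 11: x=[2.5666] v=[-0.4764]
Step 12: x=[2.4450] v=[-0.4863]
Step 13: x=[2.3228] v=[-0.4890]
Step 14: x=[2.2017] v=[-0.4844]
Step 15: x=[2.0836] v=[-0.4726]
Step 16: x=[1.9702] v=[-0.4538]
Step 17: x=[1.8632] v=[-0.4282]
Step 18: x=[1.7641] v=[-0.3963]
Step 19: x=[1.6745] v=[-0.3585]
Step 20: x=[1.5957] v=[-0.3153]
Step 21: x=[1.5289] v=[-0.2674]
Step 22: x=[1.4750] v=[-0.2156]
Step 23: x=[1.4349] v=[-0.1606]
Step 24: x=[1.4091] v=[-0.1032]
Step 25: x=[1.3981] v=[-0.0442]
Step 26: x=[1.4020] v=[0.0154]
First v>=0 after going negative at step 26, time=6.5000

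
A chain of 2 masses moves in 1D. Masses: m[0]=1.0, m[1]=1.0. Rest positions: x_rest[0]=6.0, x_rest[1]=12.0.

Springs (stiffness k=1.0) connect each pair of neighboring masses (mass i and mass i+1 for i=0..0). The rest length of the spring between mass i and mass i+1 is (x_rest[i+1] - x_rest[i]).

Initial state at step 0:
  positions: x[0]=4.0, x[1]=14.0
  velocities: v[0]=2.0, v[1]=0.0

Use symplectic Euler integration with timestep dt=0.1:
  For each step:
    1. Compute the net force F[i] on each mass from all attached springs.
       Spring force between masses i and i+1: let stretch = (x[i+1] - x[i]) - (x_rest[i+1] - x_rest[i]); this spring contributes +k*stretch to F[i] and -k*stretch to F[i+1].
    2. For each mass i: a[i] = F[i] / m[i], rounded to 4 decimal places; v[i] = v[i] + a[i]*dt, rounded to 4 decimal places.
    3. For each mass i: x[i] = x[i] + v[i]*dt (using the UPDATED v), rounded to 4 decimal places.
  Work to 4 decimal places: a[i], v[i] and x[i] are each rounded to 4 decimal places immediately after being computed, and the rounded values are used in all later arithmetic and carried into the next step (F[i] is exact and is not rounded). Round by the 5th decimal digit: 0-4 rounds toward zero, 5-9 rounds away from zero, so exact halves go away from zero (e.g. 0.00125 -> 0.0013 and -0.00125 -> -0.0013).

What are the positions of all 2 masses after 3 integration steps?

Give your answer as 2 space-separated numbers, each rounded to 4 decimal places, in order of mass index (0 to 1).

Answer: 4.8281 13.7719

Derivation:
Step 0: x=[4.0000 14.0000] v=[2.0000 0.0000]
Step 1: x=[4.2400 13.9600] v=[2.4000 -0.4000]
Step 2: x=[4.5172 13.8828] v=[2.7720 -0.7720]
Step 3: x=[4.8281 13.7719] v=[3.1086 -1.1086]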